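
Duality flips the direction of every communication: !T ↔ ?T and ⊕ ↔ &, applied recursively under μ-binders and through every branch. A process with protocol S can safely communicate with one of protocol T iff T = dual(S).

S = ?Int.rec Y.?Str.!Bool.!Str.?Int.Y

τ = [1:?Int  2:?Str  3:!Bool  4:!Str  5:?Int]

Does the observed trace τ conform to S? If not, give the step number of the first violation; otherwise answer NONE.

@1 ?Int  ✓  state: rec Y.…
@2 ?Str  ✓  state: !Bool.!Str.?Int.rec Y.…
@3 !Bool  ✓  state: !Str.?Int.rec Y.…
@4 !Str  ✓  state: ?Int.rec Y.…
@5 ?Int  ✓  state: rec Y.…
trace exhausted — no violation

NONE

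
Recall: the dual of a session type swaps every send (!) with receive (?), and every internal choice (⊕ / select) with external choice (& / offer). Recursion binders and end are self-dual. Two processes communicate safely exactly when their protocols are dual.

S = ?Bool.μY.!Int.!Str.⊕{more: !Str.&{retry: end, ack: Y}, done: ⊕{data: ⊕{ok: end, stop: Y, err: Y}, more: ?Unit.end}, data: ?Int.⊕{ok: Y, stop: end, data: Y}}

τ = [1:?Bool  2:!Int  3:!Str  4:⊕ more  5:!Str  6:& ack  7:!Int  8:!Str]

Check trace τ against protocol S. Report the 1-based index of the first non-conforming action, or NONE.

step 1: ?Bool  ✓  state: μY.…
step 2: !Int  ✓  state: !Str.⊕{more: !Str.&{retry: end, ack: μY.…}, done: ⊕{data: ⊕{ok: end, stop: μY.…, err: μY.…}, more: ?Unit.end}, data: ?Int.⊕{ok: μY.…, stop: end, data: μY.…}}
step 3: !Str  ✓  state: ⊕{more: !Str.&{retry: end, ack: μY.…}, done: ⊕{data: ⊕{ok: end, stop: μY.…, err: μY.…}, more: ?Unit.end}, data: ?Int.⊕{ok: μY.…, stop: end, data: μY.…}}
step 4: ⊕ more  ✓  state: !Str.&{retry: end, ack: μY.…}
step 5: !Str  ✓  state: &{retry: end, ack: μY.…}
step 6: & ack  ✓  state: μY.…
step 7: !Int  ✓  state: !Str.⊕{more: !Str.&{retry: end, ack: μY.…}, done: ⊕{data: ⊕{ok: end, stop: μY.…, err: μY.…}, more: ?Unit.end}, data: ?Int.⊕{ok: μY.…, stop: end, data: μY.…}}
step 8: !Str  ✓  state: ⊕{more: !Str.&{retry: end, ack: μY.…}, done: ⊕{data: ⊕{ok: end, stop: μY.…, err: μY.…}, more: ?Unit.end}, data: ?Int.⊕{ok: μY.…, stop: end, data: μY.…}}
all 8 steps conform

NONE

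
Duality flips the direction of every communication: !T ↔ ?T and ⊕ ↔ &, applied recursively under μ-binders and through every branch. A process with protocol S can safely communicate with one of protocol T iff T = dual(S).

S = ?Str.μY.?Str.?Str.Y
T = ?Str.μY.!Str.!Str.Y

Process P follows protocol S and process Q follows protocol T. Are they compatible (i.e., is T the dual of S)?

?Str ‖ ?Str  ✗ same direction on both sides — not dual

NO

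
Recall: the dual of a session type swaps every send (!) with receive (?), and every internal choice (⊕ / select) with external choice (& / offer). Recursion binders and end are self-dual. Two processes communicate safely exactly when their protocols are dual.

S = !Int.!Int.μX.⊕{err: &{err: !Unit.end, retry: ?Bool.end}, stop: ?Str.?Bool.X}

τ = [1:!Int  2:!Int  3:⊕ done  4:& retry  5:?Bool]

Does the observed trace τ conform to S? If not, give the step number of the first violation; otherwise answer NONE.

[1] !Int  ok  state: !Int.μX.…
[2] !Int  ok  state: μX.…
[3] got ⊕ done, protocol expects ⊕ err or ⊕ stop  ✗

3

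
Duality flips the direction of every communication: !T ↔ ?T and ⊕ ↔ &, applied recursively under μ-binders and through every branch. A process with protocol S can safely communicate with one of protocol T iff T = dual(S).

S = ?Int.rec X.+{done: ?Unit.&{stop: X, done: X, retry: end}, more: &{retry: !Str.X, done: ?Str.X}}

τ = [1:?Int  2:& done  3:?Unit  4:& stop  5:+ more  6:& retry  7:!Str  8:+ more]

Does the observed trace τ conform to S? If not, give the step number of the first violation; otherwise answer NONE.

step 1: ?Int  ok  cont: rec X.…
step 2: got & done, protocol expects + done or + more  ✗

2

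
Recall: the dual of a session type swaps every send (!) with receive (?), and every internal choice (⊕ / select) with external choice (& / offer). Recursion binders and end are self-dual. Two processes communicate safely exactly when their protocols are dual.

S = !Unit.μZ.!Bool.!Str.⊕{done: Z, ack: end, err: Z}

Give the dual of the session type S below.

?Unit.μZ.?Bool.?Str.&{done: Z, ack: end, err: Z}

!Unit = ?Unit
  μZ = μZ  (binder kept)
    !Bool = ?Bool
      !Str = ?Str
        ⊕{done,ack,err} = &{done,ack,err}  (internal→external)
          case done:
            dual(Z) = Z
          case ack:
            dual(end) = end
          case err:
            dual(Z) = Z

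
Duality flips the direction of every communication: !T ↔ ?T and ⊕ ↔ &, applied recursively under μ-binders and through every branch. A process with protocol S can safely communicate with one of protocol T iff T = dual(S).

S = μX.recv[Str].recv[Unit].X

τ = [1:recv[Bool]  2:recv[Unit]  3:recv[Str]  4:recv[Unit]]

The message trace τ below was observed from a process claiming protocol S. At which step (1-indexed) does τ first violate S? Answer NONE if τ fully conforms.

[1] got recv[Bool], protocol expects recv[Str]  ✗

1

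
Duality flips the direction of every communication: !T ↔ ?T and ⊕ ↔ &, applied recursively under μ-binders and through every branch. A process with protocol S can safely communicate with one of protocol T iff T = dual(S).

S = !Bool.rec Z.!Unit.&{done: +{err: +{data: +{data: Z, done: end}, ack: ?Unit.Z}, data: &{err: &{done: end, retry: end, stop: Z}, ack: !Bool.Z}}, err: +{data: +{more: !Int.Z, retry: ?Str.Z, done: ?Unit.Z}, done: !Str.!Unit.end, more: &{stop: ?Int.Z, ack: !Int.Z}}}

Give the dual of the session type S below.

?Bool.rec Z.?Unit.+{done: &{err: &{data: &{data: Z, done: end}, ack: !Unit.Z}, data: +{err: +{done: end, retry: end, stop: Z}, ack: ?Bool.Z}}, err: &{data: &{more: ?Int.Z, retry: !Str.Z, done: !Unit.Z}, done: ?Str.?Unit.end, more: +{stop: !Int.Z, ack: ?Int.Z}}}

!Bool = ?Bool
  rec Z = rec Z  (rec unchanged)
    !Unit = ?Unit
      &{done,err} = +{done,err}  (external→internal)
        [done]
          +{err,data} = &{err,data}  (select→offer)
            [err]
              +{data,ack} = &{data,ack}  (select→offer)
                [data]
                  +{data,done} = &{data,done}  (select→offer)
                    [data]
                      dual(Z) = Z
                    [done]
                      dual(end) = end
                [ack]
                  ?Unit = !Unit
                    dual(Z) = Z
            [data]
              &{err,ack} = +{err,ack}  (external→internal)
                [err]
                  &{done,retry,stop} = +{done,retry,stop}  (external→internal)
                    [done]
                      dual(end) = end
                    [retry]
                      dual(end) = end
                    [stop]
                      dual(Z) = Z
                [ack]
                  !Bool = ?Bool
                    dual(Z) = Z
        [err]
          +{data,done,more} = &{data,done,more}  (select→offer)
            [data]
              +{more,retry,done} = &{more,retry,done}  (select→offer)
                [more]
                  !Int = ?Int
                    dual(Z) = Z
                [retry]
                  ?Str = !Str
                    dual(Z) = Z
                [done]
                  ?Unit = !Unit
                    dual(Z) = Z
            [done]
              !Str = ?Str
                !Unit = ?Unit
                  dual(end) = end
            [more]
              &{stop,ack} = +{stop,ack}  (external→internal)
                [stop]
                  ?Int = !Int
                    dual(Z) = Z
                [ack]
                  !Int = ?Int
                    dual(Z) = Z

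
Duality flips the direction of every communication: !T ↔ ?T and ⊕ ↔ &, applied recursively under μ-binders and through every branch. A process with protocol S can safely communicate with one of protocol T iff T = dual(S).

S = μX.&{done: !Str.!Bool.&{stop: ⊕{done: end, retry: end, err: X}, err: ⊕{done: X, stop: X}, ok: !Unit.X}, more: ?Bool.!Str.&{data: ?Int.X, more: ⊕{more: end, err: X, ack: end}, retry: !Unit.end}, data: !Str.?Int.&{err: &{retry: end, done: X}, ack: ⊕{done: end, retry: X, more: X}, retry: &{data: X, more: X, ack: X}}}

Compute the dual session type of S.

μX = μX  (μ self-dual)
  &{done,more,data} = ⊕{done,more,data}  (external→internal)
    case done:
      !Str = ?Str
        !Bool = ?Bool
          &{stop,err,ok} = ⊕{stop,err,ok}  (external→internal)
            case stop:
              ⊕{done,retry,err} = &{done,retry,err}  (⊕→&)
                case done:
                  end self-dual
                case retry:
                  end self-dual
                case err:
                  X self-dual
            case err:
              ⊕{done,stop} = &{done,stop}  (⊕→&)
                case done:
                  X self-dual
                case stop:
                  X self-dual
            case ok:
              !Unit = ?Unit
                X self-dual
    case more:
      ?Bool = !Bool
        !Str = ?Str
          &{data,more,retry} = ⊕{data,more,retry}  (external→internal)
            case data:
              ?Int = !Int
                X self-dual
            case more:
              ⊕{more,err,ack} = &{more,err,ack}  (⊕→&)
                case more:
                  end self-dual
                case err:
                  X self-dual
                case ack:
                  end self-dual
            case retry:
              !Unit = ?Unit
                end self-dual
    case data:
      !Str = ?Str
        ?Int = !Int
          &{err,ack,retry} = ⊕{err,ack,retry}  (external→internal)
            case err:
              &{retry,done} = ⊕{retry,done}  (external→internal)
                case retry:
                  end self-dual
                case done:
                  X self-dual
            case ack:
              ⊕{done,retry,more} = &{done,retry,more}  (⊕→&)
                case done:
                  end self-dual
                case retry:
                  X self-dual
                case more:
                  X self-dual
            case retry:
              &{data,more,ack} = ⊕{data,more,ack}  (external→internal)
                case data:
                  X self-dual
                case more:
                  X self-dual
                case ack:
                  X self-dual

μX.⊕{done: ?Str.?Bool.⊕{stop: &{done: end, retry: end, err: X}, err: &{done: X, stop: X}, ok: ?Unit.X}, more: !Bool.?Str.⊕{data: !Int.X, more: &{more: end, err: X, ack: end}, retry: ?Unit.end}, data: ?Str.!Int.⊕{err: ⊕{retry: end, done: X}, ack: &{done: end, retry: X, more: X}, retry: ⊕{data: X, more: X, ack: X}}}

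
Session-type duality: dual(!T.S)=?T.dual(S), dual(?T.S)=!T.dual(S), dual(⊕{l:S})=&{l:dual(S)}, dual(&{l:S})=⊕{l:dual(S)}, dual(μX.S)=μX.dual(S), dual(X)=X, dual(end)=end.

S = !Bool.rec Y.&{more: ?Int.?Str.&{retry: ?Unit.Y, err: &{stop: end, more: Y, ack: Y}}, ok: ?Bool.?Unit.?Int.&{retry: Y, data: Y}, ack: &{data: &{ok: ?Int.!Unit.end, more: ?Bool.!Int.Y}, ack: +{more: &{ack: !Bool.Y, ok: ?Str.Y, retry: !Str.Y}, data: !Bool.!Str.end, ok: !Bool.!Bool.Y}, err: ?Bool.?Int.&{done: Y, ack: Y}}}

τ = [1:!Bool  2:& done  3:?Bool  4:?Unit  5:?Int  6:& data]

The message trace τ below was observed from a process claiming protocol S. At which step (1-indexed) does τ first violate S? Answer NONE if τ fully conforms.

step 1: !Bool  ✓  residual = rec Y.…
step 2: got & done, protocol expects & more or & ok or & ack  ✗

2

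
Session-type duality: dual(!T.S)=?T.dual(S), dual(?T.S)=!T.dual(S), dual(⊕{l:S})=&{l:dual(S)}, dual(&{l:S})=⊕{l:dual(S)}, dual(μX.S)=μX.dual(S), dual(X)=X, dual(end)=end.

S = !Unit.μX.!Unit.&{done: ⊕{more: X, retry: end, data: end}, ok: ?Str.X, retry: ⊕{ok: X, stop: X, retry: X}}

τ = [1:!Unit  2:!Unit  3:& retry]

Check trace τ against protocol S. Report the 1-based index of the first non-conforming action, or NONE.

step 1: !Unit  ✓  state: μX.…
step 2: !Unit  ✓  state: &{done: ⊕{more: μX.…, retry: end, data: end}, ok: ?Str.μX.…, retry: ⊕{ok: μX.…, stop: μX.…, retry: μX.…}}
step 3: & retry  ✓  state: ⊕{ok: μX.…, stop: μX.…, retry: μX.…}
trace exhausted — no violation

NONE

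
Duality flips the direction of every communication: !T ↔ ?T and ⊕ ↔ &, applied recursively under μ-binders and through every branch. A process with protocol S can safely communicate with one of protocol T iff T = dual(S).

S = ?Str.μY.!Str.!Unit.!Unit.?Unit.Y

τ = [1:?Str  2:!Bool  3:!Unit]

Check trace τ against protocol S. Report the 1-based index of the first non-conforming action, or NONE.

[1] ?Str  match  residual = μY.…
[2] got !Bool, protocol expects !Str  ✗

2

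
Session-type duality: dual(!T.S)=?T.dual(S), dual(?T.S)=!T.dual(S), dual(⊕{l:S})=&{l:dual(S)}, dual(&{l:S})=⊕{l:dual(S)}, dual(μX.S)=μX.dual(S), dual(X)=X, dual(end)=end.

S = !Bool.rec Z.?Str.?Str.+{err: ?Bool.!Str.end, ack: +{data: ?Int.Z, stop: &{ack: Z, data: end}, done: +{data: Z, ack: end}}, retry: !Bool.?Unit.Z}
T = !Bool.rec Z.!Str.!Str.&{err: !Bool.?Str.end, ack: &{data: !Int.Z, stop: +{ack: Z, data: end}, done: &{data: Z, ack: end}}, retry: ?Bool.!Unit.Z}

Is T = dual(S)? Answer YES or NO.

!Bool ‖ !Bool  ✗ same direction on both sides — not dual

NO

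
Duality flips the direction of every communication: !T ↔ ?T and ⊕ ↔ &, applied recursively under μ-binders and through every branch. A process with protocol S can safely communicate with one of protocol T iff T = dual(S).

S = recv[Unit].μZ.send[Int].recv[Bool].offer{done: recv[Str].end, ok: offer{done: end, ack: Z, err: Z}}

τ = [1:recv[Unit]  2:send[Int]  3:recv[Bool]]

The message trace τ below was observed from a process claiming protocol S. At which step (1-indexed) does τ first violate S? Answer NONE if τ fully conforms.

@1 recv[Unit]  ✓  state: μZ.…
@2 send[Int]  ✓  state: recv[Bool].offer{done: recv[Str].end, ok: offer{done: end, ack: μZ.…, err: μZ.…}}
@3 recv[Bool]  ✓  state: offer{done: recv[Str].end, ok: offer{done: end, ack: μZ.…, err: μZ.…}}
τ conforms to S (length 3)

NONE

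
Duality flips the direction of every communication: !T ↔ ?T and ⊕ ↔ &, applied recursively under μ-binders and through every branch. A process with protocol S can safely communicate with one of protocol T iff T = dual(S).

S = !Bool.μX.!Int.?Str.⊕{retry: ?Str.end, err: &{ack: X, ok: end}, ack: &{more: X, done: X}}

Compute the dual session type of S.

!Bool ↦ ?Bool
  μX ↦ μX  (rec unchanged)
    !Int ↦ ?Int
      ?Str ↦ !Str
        ⊕{retry,err,ack} ↦ &{retry,err,ack}  (select→offer)
          [retry]
            ?Str ↦ !Str
              end self-dual
          [err]
            &{ack,ok} ↦ ⊕{ack,ok}  (&→⊕)
              [ack]
                X self-dual
              [ok]
                end self-dual
          [ack]
            &{more,done} ↦ ⊕{more,done}  (&→⊕)
              [more]
                X self-dual
              [done]
                X self-dual

?Bool.μX.?Int.!Str.&{retry: !Str.end, err: ⊕{ack: X, ok: end}, ack: ⊕{more: X, done: X}}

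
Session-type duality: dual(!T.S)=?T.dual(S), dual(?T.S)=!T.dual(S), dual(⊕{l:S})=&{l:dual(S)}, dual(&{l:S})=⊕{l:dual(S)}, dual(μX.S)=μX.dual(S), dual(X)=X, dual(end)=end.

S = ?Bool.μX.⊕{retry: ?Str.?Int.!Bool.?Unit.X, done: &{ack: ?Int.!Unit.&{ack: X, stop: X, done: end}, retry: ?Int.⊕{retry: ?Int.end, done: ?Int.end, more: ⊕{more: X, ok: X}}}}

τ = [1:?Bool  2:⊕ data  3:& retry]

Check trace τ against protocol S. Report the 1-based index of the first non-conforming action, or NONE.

2

step 1: ?Bool  match  residual = μX.…
step 2: got ⊕ data, protocol expects ⊕ retry or ⊕ done  ✗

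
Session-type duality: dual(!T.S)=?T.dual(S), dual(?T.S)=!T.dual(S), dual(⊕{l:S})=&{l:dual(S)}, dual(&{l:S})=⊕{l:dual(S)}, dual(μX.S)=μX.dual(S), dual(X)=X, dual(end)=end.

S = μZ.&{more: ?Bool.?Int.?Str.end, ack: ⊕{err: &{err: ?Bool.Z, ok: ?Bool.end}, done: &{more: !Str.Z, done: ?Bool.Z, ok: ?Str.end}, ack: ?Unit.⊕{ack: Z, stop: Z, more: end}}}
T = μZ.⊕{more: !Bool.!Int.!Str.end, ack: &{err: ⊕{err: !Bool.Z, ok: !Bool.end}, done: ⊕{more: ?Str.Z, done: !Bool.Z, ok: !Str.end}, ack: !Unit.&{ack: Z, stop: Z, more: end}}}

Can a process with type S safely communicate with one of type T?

YES

μZ ‖ μZ  match (μ self-dual)
  &{more,ack} ‖ ⊕{more,ack}  match label sets agree
    case more:
      ?Bool ‖ !Bool  match
        ?Int ‖ !Int  match
          ?Str ‖ !Str  match
            end ‖ end  match
    case ack:
      ⊕{err,done,ack} ‖ &{err,done,ack}  match label sets agree
        case err:
          &{err,ok} ‖ ⊕{err,ok}  match label sets agree
            case err:
              ?Bool ‖ !Bool  match
                Z ‖ Z  match
            case ok:
              ?Bool ‖ !Bool  match
                end ‖ end  match
        case done:
          &{more,done,ok} ‖ ⊕{more,done,ok}  match label sets agree
            case more:
              !Str ‖ ?Str  match
                Z ‖ Z  match
            case done:
              ?Bool ‖ !Bool  match
                Z ‖ Z  match
            case ok:
              ?Str ‖ !Str  match
                end ‖ end  match
        case ack:
          ?Unit ‖ !Unit  match
            ⊕{ack,stop,more} ‖ &{ack,stop,more}  match label sets agree
              case ack:
                Z ‖ Z  match
              case stop:
                Z ‖ Z  match
              case more:
                end ‖ end  match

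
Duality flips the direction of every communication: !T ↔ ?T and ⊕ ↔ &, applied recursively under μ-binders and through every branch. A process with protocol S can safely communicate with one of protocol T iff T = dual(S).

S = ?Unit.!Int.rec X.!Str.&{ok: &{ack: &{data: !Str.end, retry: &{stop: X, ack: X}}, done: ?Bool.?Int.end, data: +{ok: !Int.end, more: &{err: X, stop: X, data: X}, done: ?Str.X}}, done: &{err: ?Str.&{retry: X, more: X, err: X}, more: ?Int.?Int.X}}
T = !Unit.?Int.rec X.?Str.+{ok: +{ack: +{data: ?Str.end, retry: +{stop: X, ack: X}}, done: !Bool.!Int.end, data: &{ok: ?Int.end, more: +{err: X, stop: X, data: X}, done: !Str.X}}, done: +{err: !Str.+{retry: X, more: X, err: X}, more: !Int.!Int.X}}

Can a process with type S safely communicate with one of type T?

YES

?Unit vs !Unit  ✓
  !Int vs ?Int  ✓
    rec X vs rec X  ✓ (μ self-dual)
      !Str vs ?Str  ✓
        &{ok,done} vs +{ok,done}  ✓ label sets agree
          • ok:
            &{ack,done,data} vs +{ack,done,data}  ✓ label sets agree
              • ack:
                &{data,retry} vs +{data,retry}  ✓ label sets agree
                  • data:
                    !Str vs ?Str  ✓
                      end vs end  ✓
                  • retry:
                    &{stop,ack} vs +{stop,ack}  ✓ label sets agree
                      • stop:
                        X vs X  ✓
                      • ack:
                        X vs X  ✓
              • done:
                ?Bool vs !Bool  ✓
                  ?Int vs !Int  ✓
                    end vs end  ✓
              • data:
                +{ok,more,done} vs &{ok,more,done}  ✓ label sets agree
                  • ok:
                    !Int vs ?Int  ✓
                      end vs end  ✓
                  • more:
                    &{err,stop,data} vs +{err,stop,data}  ✓ label sets agree
                      • err:
                        X vs X  ✓
                      • stop:
                        X vs X  ✓
                      • data:
                        X vs X  ✓
                  • done:
                    ?Str vs !Str  ✓
                      X vs X  ✓
          • done:
            &{err,more} vs +{err,more}  ✓ label sets agree
              • err:
                ?Str vs !Str  ✓
                  &{retry,more,err} vs +{retry,more,err}  ✓ label sets agree
                    • retry:
                      X vs X  ✓
                    • more:
                      X vs X  ✓
                    • err:
                      X vs X  ✓
              • more:
                ?Int vs !Int  ✓
                  ?Int vs !Int  ✓
                    X vs X  ✓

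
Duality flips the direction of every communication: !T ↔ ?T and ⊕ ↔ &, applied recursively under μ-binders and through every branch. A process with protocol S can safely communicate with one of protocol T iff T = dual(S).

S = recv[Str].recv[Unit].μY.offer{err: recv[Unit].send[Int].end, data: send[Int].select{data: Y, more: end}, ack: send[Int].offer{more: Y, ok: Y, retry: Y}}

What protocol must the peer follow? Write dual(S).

recv[Str] ↦ send[Str]
  recv[Unit] ↦ send[Unit]
    μY ↦ μY  (binder kept)
      offer{err,data,ack} ↦ select{err,data,ack}  (&→⊕)
        • err:
          recv[Unit] ↦ send[Unit]
            send[Int] ↦ recv[Int]
              end ↦ end
        • data:
          send[Int] ↦ recv[Int]
            select{data,more} ↦ offer{data,more}  (⊕→&)
              • data:
                Y ↦ Y
              • more:
                end ↦ end
        • ack:
          send[Int] ↦ recv[Int]
            offer{more,ok,retry} ↦ select{more,ok,retry}  (&→⊕)
              • more:
                Y ↦ Y
              • ok:
                Y ↦ Y
              • retry:
                Y ↦ Y

send[Str].send[Unit].μY.select{err: send[Unit].recv[Int].end, data: recv[Int].offer{data: Y, more: end}, ack: recv[Int].select{more: Y, ok: Y, retry: Y}}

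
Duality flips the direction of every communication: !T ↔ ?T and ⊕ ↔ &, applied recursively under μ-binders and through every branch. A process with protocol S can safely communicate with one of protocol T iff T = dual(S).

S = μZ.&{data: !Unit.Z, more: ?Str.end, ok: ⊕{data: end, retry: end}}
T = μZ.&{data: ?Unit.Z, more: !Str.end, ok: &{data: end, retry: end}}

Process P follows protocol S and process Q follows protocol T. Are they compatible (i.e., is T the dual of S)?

NO

μZ ‖ μZ  ok (μ self-dual)
  &{data,more,ok} ‖ &{data,more,ok}  ✗ choice polarity not flipped — not dual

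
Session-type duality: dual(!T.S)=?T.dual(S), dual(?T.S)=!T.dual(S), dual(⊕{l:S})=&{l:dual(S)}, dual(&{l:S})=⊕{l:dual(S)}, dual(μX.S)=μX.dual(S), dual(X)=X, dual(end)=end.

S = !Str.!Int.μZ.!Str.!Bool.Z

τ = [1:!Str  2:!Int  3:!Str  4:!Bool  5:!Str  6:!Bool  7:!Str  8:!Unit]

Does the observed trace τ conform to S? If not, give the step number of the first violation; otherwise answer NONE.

8

step 1: !Str  ok  now at !Int.μZ.…
step 2: !Int  ok  now at μZ.…
step 3: !Str  ok  now at !Bool.μZ.…
step 4: !Bool  ok  now at μZ.…
step 5: !Str  ok  now at !Bool.μZ.…
step 6: !Bool  ok  now at μZ.…
step 7: !Str  ok  now at !Bool.μZ.…
step 8: got !Unit, protocol expects !Bool  ✗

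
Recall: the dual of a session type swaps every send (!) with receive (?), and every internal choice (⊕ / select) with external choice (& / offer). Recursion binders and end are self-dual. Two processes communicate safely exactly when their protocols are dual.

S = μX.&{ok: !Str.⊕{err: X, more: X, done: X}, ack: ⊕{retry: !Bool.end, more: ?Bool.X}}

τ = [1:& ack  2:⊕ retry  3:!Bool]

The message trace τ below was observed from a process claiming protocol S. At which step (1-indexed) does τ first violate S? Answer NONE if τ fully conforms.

NONE

@1 & ack  ✓  now at ⊕{retry: !Bool.end, more: ?Bool.μX.…}
@2 ⊕ retry  ✓  now at !Bool.end
@3 !Bool  ✓  now at end
all 3 steps conform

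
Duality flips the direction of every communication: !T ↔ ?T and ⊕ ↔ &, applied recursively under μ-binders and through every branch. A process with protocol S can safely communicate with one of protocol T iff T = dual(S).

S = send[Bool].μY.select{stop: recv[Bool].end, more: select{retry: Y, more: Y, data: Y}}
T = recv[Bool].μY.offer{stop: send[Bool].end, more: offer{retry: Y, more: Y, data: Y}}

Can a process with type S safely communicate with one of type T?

send[Bool] | recv[Bool]  ✓
  μY | μY  ✓ (rec unchanged)
    select{stop,more} | offer{stop,more}  ✓ labels match
      • stop:
        recv[Bool] | send[Bool]  ✓
          end | end  ✓
      • more:
        select{retry,more,data} | offer{retry,more,data}  ✓ labels match
          • retry:
            Y | Y  ✓
          • more:
            Y | Y  ✓
          • data:
            Y | Y  ✓

YES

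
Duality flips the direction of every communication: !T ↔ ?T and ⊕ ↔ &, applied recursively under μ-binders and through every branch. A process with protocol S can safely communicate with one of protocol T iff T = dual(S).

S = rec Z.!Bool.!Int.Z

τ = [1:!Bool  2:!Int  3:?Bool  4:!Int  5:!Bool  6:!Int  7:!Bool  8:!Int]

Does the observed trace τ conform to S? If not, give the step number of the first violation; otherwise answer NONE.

step 1: !Bool  ok  cont: !Int.rec Z.…
step 2: !Int  ok  cont: rec Z.…
step 3: got ?Bool, protocol expects !Bool  ✗

3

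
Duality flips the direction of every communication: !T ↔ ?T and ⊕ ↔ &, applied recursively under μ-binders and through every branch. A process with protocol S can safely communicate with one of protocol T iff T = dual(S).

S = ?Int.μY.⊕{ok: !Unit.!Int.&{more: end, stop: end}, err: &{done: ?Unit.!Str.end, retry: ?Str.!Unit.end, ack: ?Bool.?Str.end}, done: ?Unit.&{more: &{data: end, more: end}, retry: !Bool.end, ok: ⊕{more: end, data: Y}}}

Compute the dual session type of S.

?Int ↦ !Int
  μY ↦ μY  (rec unchanged)
    ⊕{ok,err,done} ↦ &{ok,err,done}  (internal→external)
      [ok]
        !Unit ↦ ?Unit
          !Int ↦ ?Int
            &{more,stop} ↦ ⊕{more,stop}  (external→internal)
              [more]
                end self-dual
              [stop]
                end self-dual
      [err]
        &{done,retry,ack} ↦ ⊕{done,retry,ack}  (external→internal)
          [done]
            ?Unit ↦ !Unit
              !Str ↦ ?Str
                end self-dual
          [retry]
            ?Str ↦ !Str
              !Unit ↦ ?Unit
                end self-dual
          [ack]
            ?Bool ↦ !Bool
              ?Str ↦ !Str
                end self-dual
      [done]
        ?Unit ↦ !Unit
          &{more,retry,ok} ↦ ⊕{more,retry,ok}  (external→internal)
            [more]
              &{data,more} ↦ ⊕{data,more}  (external→internal)
                [data]
                  end self-dual
                [more]
                  end self-dual
            [retry]
              !Bool ↦ ?Bool
                end self-dual
            [ok]
              ⊕{more,data} ↦ &{more,data}  (internal→external)
                [more]
                  end self-dual
                [data]
                  Y self-dual

!Int.μY.&{ok: ?Unit.?Int.⊕{more: end, stop: end}, err: ⊕{done: !Unit.?Str.end, retry: !Str.?Unit.end, ack: !Bool.!Str.end}, done: !Unit.⊕{more: ⊕{data: end, more: end}, retry: ?Bool.end, ok: &{more: end, data: Y}}}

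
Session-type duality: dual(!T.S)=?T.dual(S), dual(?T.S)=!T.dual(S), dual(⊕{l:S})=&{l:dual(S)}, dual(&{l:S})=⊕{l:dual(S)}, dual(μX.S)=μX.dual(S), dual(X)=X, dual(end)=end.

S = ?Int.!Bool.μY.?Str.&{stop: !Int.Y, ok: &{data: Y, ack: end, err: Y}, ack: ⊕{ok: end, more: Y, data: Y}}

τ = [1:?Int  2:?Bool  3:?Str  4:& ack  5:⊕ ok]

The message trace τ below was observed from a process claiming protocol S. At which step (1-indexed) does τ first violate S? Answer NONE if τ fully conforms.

2

step 1: ?Int  ✓  cont: !Bool.μY.…
step 2: got ?Bool, protocol expects !Bool  ✗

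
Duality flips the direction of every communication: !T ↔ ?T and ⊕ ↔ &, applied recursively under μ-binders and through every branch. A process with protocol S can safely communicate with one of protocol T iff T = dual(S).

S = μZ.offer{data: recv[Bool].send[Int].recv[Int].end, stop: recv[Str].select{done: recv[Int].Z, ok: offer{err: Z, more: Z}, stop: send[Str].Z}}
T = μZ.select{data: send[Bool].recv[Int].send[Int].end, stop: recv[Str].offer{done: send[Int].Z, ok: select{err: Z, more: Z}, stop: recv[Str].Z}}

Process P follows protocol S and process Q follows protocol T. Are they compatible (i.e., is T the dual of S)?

μZ vs μZ  match (rec unchanged)
  offer{data,stop} vs select{data,stop}  match label sets agree
    • data:
      recv[Bool] vs send[Bool]  match
        send[Int] vs recv[Int]  match
          recv[Int] vs send[Int]  match
            end vs end  match
    • stop:
      recv[Str] vs recv[Str]  ✗ same direction on both sides — not dual

NO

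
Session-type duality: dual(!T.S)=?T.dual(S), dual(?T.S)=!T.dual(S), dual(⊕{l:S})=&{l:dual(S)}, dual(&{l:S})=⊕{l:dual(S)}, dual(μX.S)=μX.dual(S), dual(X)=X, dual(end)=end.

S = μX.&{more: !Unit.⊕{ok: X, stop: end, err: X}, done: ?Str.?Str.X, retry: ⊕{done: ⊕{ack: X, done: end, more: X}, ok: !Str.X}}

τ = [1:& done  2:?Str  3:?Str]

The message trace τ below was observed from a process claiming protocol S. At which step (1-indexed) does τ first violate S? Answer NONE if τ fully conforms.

[1] & done  ok  state: ?Str.?Str.μX.…
[2] ?Str  ok  state: ?Str.μX.…
[3] ?Str  ok  state: μX.…
all 3 steps conform

NONE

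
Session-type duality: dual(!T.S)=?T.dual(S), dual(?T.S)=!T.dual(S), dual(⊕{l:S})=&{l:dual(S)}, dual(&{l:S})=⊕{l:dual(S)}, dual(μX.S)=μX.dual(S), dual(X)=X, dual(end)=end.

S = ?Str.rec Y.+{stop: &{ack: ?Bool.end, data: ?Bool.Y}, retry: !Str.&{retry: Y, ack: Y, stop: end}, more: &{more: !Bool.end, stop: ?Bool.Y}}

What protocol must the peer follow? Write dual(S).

!Str.rec Y.&{stop: +{ack: !Bool.end, data: !Bool.Y}, retry: ?Str.+{retry: Y, ack: Y, stop: end}, more: +{more: ?Bool.end, stop: !Bool.Y}}

?Str ↦ !Str
  rec Y ↦ rec Y  (μ self-dual)
    +{stop,retry,more} ↦ &{stop,retry,more}  (⊕→&)
      • stop:
        &{ack,data} ↦ +{ack,data}  (&→⊕)
          • ack:
            ?Bool ↦ !Bool
              end self-dual
          • data:
            ?Bool ↦ !Bool
              Y self-dual
      • retry:
        !Str ↦ ?Str
          &{retry,ack,stop} ↦ +{retry,ack,stop}  (&→⊕)
            • retry:
              Y self-dual
            • ack:
              Y self-dual
            • stop:
              end self-dual
      • more:
        &{more,stop} ↦ +{more,stop}  (&→⊕)
          • more:
            !Bool ↦ ?Bool
              end self-dual
          • stop:
            ?Bool ↦ !Bool
              Y self-dual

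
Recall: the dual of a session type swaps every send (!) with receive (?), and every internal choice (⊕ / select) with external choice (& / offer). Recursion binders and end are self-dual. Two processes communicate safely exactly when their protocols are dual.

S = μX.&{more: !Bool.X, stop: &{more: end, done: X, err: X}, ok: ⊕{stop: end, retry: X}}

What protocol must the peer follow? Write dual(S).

μX = μX  (rec unchanged)
  &{more,stop,ok} = ⊕{more,stop,ok}  (&→⊕)
    [more]
      !Bool = ?Bool
        X ↦ X
    [stop]
      &{more,done,err} = ⊕{more,done,err}  (&→⊕)
        [more]
          end ↦ end
        [done]
          X ↦ X
        [err]
          X ↦ X
    [ok]
      ⊕{stop,retry} = &{stop,retry}  (internal→external)
        [stop]
          end ↦ end
        [retry]
          X ↦ X

μX.⊕{more: ?Bool.X, stop: ⊕{more: end, done: X, err: X}, ok: &{stop: end, retry: X}}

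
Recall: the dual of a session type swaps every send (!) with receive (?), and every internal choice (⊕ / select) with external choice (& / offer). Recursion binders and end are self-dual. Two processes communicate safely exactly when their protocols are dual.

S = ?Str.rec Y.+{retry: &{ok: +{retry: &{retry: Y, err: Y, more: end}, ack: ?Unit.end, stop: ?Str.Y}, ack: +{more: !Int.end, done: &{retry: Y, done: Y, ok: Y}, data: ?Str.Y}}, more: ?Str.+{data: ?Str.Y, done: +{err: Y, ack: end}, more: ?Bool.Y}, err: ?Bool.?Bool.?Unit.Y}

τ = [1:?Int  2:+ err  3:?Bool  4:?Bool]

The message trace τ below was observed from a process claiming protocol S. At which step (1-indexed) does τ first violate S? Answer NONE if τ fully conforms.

1

[1] got ?Int, protocol expects ?Str  ✗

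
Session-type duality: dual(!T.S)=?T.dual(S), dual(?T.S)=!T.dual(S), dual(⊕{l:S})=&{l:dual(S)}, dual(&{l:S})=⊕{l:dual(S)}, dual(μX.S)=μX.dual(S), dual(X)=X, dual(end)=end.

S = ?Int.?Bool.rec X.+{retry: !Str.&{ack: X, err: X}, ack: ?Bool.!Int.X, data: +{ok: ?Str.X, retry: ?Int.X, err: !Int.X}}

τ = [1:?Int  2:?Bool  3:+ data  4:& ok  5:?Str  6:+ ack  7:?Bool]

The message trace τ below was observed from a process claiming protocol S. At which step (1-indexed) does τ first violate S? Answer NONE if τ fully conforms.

step 1: ?Int  match  now at ?Bool.rec X.…
step 2: ?Bool  match  now at rec X.…
step 3: + data  match  now at +{ok: ?Str.rec X.…, retry: ?Int.rec X.…, err: !Int.rec X.…}
step 4: got & ok, protocol expects + ok or + retry or + err  ✗

4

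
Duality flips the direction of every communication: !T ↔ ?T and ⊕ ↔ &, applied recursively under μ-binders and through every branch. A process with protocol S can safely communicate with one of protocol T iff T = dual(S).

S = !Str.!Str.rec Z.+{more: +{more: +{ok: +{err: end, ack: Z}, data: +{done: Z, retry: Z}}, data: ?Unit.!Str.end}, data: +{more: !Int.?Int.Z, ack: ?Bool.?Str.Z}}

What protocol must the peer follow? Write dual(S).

!Str = ?Str
  !Str = ?Str
    rec Z = rec Z  (rec unchanged)
      +{more,data} = &{more,data}  (select→offer)
        [more]
          +{more,data} = &{more,data}  (select→offer)
            [more]
              +{ok,data} = &{ok,data}  (select→offer)
                [ok]
                  +{err,ack} = &{err,ack}  (select→offer)
                    [err]
                      end ↦ end
                    [ack]
                      Z ↦ Z
                [data]
                  +{done,retry} = &{done,retry}  (select→offer)
                    [done]
                      Z ↦ Z
                    [retry]
                      Z ↦ Z
            [data]
              ?Unit = !Unit
                !Str = ?Str
                  end ↦ end
        [data]
          +{more,ack} = &{more,ack}  (select→offer)
            [more]
              !Int = ?Int
                ?Int = !Int
                  Z ↦ Z
            [ack]
              ?Bool = !Bool
                ?Str = !Str
                  Z ↦ Z

?Str.?Str.rec Z.&{more: &{more: &{ok: &{err: end, ack: Z}, data: &{done: Z, retry: Z}}, data: !Unit.?Str.end}, data: &{more: ?Int.!Int.Z, ack: !Bool.!Str.Z}}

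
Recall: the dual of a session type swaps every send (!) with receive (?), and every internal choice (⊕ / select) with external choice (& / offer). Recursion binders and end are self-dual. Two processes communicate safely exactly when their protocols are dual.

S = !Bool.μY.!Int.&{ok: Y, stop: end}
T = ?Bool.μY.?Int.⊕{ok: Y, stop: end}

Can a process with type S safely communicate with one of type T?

YES

!Bool ‖ ?Bool  match
  μY ‖ μY  match (binder kept)
    !Int ‖ ?Int  match
      &{ok,stop} ‖ ⊕{ok,stop}  match label sets agree
        • ok:
          Y ‖ Y  match
        • stop:
          end ‖ end  match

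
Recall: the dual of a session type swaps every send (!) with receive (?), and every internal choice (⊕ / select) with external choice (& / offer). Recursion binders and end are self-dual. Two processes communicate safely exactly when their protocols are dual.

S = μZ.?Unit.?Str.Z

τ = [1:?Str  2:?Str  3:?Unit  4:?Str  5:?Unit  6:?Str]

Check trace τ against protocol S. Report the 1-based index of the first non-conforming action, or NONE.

@1 got ?Str, protocol expects ?Unit  ✗

1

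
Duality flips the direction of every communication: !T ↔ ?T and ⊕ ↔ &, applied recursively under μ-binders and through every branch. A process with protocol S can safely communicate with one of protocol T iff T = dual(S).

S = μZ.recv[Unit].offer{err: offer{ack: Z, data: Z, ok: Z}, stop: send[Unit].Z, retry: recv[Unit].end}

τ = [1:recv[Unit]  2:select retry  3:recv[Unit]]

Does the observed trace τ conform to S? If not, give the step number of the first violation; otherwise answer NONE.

2

step 1: recv[Unit]  ok  now at offer{err: offer{ack: μZ.…, data: μZ.…, ok: μZ.…}, stop: send[Unit].μZ.…, retry: recv[Unit].end}
step 2: got select retry, protocol expects offer err or offer stop or offer retry  ✗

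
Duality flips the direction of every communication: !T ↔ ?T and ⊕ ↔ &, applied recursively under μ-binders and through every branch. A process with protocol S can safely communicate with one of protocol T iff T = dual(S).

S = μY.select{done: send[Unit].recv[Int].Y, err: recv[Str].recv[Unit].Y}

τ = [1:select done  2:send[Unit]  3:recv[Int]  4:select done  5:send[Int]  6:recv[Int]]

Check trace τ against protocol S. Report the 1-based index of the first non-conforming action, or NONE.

@1 select done  ✓  now at send[Unit].recv[Int].μY.…
@2 send[Unit]  ✓  now at recv[Int].μY.…
@3 recv[Int]  ✓  now at μY.…
@4 select done  ✓  now at send[Unit].recv[Int].μY.…
@5 got send[Int], protocol expects send[Unit]  ✗

5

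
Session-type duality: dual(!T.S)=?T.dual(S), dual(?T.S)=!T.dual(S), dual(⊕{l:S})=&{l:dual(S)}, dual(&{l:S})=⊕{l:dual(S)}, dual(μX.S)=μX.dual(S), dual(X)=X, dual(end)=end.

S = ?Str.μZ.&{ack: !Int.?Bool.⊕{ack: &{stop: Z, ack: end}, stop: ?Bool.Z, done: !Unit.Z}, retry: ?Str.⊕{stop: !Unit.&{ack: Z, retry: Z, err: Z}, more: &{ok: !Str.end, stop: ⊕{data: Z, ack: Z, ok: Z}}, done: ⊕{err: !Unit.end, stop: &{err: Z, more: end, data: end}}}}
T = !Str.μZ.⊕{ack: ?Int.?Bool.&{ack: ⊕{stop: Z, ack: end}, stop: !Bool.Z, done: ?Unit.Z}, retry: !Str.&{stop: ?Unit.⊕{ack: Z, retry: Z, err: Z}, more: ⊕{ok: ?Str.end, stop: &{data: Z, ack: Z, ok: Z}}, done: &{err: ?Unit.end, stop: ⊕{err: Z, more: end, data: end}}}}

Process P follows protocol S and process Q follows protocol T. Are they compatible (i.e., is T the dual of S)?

NO

?Str ‖ !Str  ok
  μZ ‖ μZ  ok (rec unchanged)
    &{ack,retry} ‖ ⊕{ack,retry}  ok labels match
      case ack:
        !Int ‖ ?Int  ok
          ?Bool ‖ ?Bool  ✗ same direction on both sides — not dual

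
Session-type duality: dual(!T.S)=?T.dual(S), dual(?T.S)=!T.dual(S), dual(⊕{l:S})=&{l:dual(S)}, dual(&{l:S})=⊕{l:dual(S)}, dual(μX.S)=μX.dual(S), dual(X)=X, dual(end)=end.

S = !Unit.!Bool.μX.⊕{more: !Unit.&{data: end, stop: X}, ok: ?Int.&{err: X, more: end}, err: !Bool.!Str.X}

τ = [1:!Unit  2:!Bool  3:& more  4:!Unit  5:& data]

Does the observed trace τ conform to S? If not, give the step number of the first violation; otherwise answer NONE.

3

[1] !Unit  ok  cont: !Bool.μX.…
[2] !Bool  ok  cont: μX.…
[3] got & more, protocol expects ⊕ more or ⊕ ok or ⊕ err  ✗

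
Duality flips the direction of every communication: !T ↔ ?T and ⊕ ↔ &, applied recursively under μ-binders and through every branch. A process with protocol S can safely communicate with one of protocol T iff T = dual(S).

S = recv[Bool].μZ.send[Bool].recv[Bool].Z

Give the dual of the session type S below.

recv[Bool] = send[Bool]
  μZ = μZ  (rec unchanged)
    send[Bool] = recv[Bool]
      recv[Bool] = send[Bool]
        Z self-dual

send[Bool].μZ.recv[Bool].send[Bool].Z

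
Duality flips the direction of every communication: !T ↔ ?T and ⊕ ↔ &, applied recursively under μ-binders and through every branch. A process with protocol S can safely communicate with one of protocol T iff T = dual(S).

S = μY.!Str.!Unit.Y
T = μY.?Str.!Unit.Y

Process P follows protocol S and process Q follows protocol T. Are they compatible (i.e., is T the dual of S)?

NO

μY ‖ μY  ✓ (rec unchanged)
  !Str ‖ ?Str  ✓
    !Unit ‖ !Unit  ✗ same direction on both sides — not dual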